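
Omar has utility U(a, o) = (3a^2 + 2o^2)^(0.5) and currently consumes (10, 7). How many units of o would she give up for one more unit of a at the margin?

MRS = 15/7

For CES with ρ = 2, MRS = (3/2)·(o/a)^(-1).
At (10, 7): MRS = 15/7.
That is, one extra unit of a is worth 15/7 units of o at the margin.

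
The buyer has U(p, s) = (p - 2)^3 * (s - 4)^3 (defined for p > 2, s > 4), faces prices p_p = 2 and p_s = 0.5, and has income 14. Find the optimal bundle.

p* = 4, s* = 12

MU_p = 3·(p−2)^2·(s−4)^3, MU_s = 3·(p−2)^3·(s−4)^2.
MRS = (s−4)/(p−2).
Tangency: set MRS = p_p/p_s = 2/0.5 = 4.
So (s − 4)/(p − 2) = 4, i.e. (s − 4) = 4·(p − 2).
Rewrite the budget in excess-of-subsistence terms: 2·(p − 2) + 0.5·(s − 4) = 14 − 2·2 − 0.5·4 = 8.
Substituting, 4·(p − 2) = 8, so p − 2 = 2 and p* = 4.
Then s − 4 = 4·2 = 8, so s* = 12.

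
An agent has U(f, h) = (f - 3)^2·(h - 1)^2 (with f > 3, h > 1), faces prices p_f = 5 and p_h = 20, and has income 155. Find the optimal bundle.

f* = 15, h* = 4

MU_f = 2·(f−3)·(h−1)^2, MU_h = 2·(f−3)^2·(h−1).
MRS = (h−1)/(f−3).
Tangency: set MRS = p_f/p_h = 5/20 = 0.25.
So (h − 1)/(f − 3) = 0.25, i.e. (h − 1) = 0.25·(f − 3).
Rewrite the budget in excess-of-subsistence terms: 5·(f − 3) + 20·(h − 1) = 155 − 5·3 − 20·1 = 120.
Substituting, 10·(f − 3) = 120, so f − 3 = 12 and f* = 15.
Then h − 1 = 0.25·12 = 3, so h* = 4.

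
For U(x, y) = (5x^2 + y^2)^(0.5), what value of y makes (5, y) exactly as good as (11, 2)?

y = 22

U depends on (x, y) only through S = 5x^2 + y^2, so equal utility means equal S. At (11, 2): S = 609.
With x = 5: 5·5^2 = 125, so y^2 = 609 − 125 = 484.
Hence y = √484 = 22.
Check: U(5, 22) = 24.6779.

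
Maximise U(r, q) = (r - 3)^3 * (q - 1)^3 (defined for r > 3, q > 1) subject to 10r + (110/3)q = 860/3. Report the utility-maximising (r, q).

MU_r = 3·(r−3)^2·(q−1)^3, MU_q = 3·(r−3)^3·(q−1)^2.
MRS = (q−1)/(r−3).
Tangency: set MRS = p_r/p_q = 10/(110/3) = 3/11.
So (q − 1)/(r − 3) = 3/11, i.e. (q − 1) = (3/11)·(r − 3).
Rewrite the budget in excess-of-subsistence terms: 10·(r − 3) + (110/3)·(q − 1) = 860/3 − 10·3 − (110/3)·1 = 220.
Substituting, 20·(r − 3) = 220, so r − 3 = 11 and r* = 14.
Then q − 1 = (3/11)·11 = 3, so q* = 4.

r* = 14, q* = 4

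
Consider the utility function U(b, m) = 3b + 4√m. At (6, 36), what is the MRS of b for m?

MRS = 9

MU_b = 3, MU_m = 4/(2√m).
MRS = 3 ÷ (4/(2√m)).
At (6, 36): MRS = 9.
That is, one extra unit of b is worth 9 units of m at the margin.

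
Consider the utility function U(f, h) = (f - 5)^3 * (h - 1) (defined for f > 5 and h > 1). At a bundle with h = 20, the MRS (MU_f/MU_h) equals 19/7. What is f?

MU_f = 3·(f−5)^2·(h−1), MU_h = (f−5)^3.
MRS = (3/1)·(h−1)/(f−5).
Substitute h = 20: MRS = 57/(f − 5). Setting this equal to 19/7 gives f − 5 = 57/(19/7) = 21, so f = 26.

f = 26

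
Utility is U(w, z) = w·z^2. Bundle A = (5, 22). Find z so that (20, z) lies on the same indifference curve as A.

U(5, 22) = 2420.
Set U(20, z) = 2420 and solve.
With w = 20: z^2 = 2420/20 = 121; taking the square root, z = 11.
Check: U(20, 11) = 2420.

z = 11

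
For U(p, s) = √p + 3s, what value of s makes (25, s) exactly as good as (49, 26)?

s = 80/3

U(49, 26) = 85.
Set U(25, s) = 85 and solve.
With p = 25: √25 = 5, so 3s = 85 − 5 = 80 and s = 80/3.
Check: U(25, 80/3) = 85.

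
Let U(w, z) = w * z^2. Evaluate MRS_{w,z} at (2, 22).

MRS = 5.5

MU_w = z^2 and MU_z = 2·w·z.
MRS = MU_w/MU_z = (1/2)·z/w.
At (2, 22): MRS = 5.5.
The indifference curve has slope −5.5 at this bundle.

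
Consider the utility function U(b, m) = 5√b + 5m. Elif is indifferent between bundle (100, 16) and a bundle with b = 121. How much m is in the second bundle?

U(100, 16) = 130.
Set U(121, m) = 130 and solve.
With b = 121: √121 = 11, so 5m = 130 − 5·11 = 75 and m = 15.
Check: U(121, 15) = 130.

m = 15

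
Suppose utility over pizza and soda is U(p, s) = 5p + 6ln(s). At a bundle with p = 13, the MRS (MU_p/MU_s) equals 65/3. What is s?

s = 26

MU_p = 5, MU_s = 6/s.
MRS = 5 ÷ (6/s).
MRS depends only on s: (5/6)·s = 65/3 ⇒ s = (65/3)/(5/6) = 26.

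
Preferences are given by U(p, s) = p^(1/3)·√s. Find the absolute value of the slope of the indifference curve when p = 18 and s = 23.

MRS = 23/27

MU_p = 1/3·p^(-2/3)·√s and MU_s = 0.5·p^(1/3)·s^(-0.5).
MRS = MU_p/MU_s = (2/3)·s/p.
At (18, 23): MRS = 23/27.
So at (18, 23) the consumer would give up 23/27 units of s for one more unit of p.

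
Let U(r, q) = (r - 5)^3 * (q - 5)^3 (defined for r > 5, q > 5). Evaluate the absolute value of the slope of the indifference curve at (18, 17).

MRS = 12/13

MU_r = 3·(r−5)^2·(q−5)^3, MU_q = 3·(r−5)^3·(q−5)^2.
MRS = (q−5)/(r−5).
At (18, 17): MRS = 12/13.
The indifference curve has slope −12/13 at this bundle.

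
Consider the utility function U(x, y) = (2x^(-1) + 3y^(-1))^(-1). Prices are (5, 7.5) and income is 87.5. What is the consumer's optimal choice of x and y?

x* = 7, y* = 7

For CES with ρ = -1, MRS = (2/3)·(y/x)^2.
Tangency: set MRS = p_x/p_y = 5/7.5 = 2/3.
So (y/x)^2 = 1; taking the square root, y/x = 1, i.e. y = x.
Substitute into the budget 5·x + 7.5·y = 87.5: 12.5·x = 87.5, so x* = 7 and y* = 7.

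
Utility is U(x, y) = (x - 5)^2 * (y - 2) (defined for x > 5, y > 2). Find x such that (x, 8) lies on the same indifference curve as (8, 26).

U(8, 26) = 216.
Set U(x, 8) = 216 and solve.
With y = 8: (8 − 2) = 6, so (x − 5)^2 = 216/6 = 36.
Taking the square root (with x > 5): x − 5 = 6, so x = 11.
Check: U(11, 8) = 216.

x = 11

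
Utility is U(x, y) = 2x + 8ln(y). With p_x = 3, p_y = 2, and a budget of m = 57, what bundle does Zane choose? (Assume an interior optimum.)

x* = 15, y* = 6

MU_x = 2, MU_y = 8/y.
MRS = 2 ÷ (8/y).
Tangency: set MRS = p_x/p_y = 3/2 = 1.5.
MRS depends only on y: 0.25·y = 1.5 ⇒ y* = 1.5/0.25 = 6.
From the budget, 3·x = 57 − 2·6 = 45, so x* = 15.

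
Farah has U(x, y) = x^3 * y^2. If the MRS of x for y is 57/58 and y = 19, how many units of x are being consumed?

MU_x = 3·x^2·y^2 and MU_y = 2·x^3·y.
MRS = MU_x/MU_y = (3/2)·y/x.
Substitute y = 19: MRS = 28.5/x. Setting 28.5/x = 57/58 gives x = 28.5/(57/58) = 29.

x = 29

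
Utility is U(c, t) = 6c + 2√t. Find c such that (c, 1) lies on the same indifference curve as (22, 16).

U(22, 16) = 140.
Set U(c, 1) = 140 and solve.
With t = 1: √1 = 1, so 6c = 140 − 2·1 = 138 and c = 23.
Check: U(23, 1) = 140.

c = 23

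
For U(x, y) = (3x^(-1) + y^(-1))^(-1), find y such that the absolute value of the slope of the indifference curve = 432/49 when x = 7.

y = 12

For CES with ρ = -1, MRS = (3/1)·(y/x)^2.
Setting (3/1)·(y/7)^2 = 432/49 gives (y/7)^2 = 144/49, so y/7 = 12/7 and y = 12.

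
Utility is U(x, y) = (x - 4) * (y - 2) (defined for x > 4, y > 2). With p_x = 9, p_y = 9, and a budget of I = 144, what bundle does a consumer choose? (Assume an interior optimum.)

x* = 9, y* = 7

MU_x = (y−2), MU_y = (x−4).
MRS = (y−2)/(x−4).
Tangency: set MRS = p_x/p_y = 9/9 = 1.
So (y − 2)/(x − 4) = 1, i.e. (y − 2) = (x − 4).
Rewrite the budget in excess-of-subsistence terms: 9·(x − 4) + 9·(y − 2) = 144 − 9·4 − 9·2 = 90.
Substituting, 18·(x − 4) = 90, so x − 4 = 5 and x* = 9.
Then y − 2 = 5, so y* = 7.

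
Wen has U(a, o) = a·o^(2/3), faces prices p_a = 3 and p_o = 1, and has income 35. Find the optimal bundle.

MU_a = o^(2/3) and MU_o = 2/3·a·o^(-1/3).
MRS = MU_a/MU_o = (1.5)·o/a.
Tangency: set MRS = p_a/p_o = 3/1 = 3.
So (1.5)·o/a = 3, i.e. o = 2·a.
Substitute into the budget 3·a + 1·o = 35: 5·a = 35, so a* = 7.
Then o* = 2·7 = 14.

a* = 7, o* = 14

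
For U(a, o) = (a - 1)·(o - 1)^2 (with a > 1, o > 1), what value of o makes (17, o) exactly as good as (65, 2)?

U(65, 2) = 64.
Set U(17, o) = 64 and solve.
With a = 17: (17 − 1) = 16, so (o − 1)^2 = 64/16 = 4.
Taking the square root (with o > 1): o − 1 = 2, so o = 3.
Check: U(17, 3) = 64.

o = 3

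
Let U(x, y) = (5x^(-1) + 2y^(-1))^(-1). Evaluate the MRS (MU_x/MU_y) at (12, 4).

For CES with ρ = -1, MRS = (5/2)·(y/x)^2.
At (12, 4): MRS = 5/18.
So at (12, 4) the consumer would give up 5/18 units of y for one more unit of x.

MRS = 5/18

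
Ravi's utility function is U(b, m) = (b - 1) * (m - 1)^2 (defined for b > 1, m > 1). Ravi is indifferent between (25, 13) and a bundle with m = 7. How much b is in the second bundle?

U(25, 13) = 3456.
Set U(b, 7) = 3456 and solve.
With m = 7: (7 − 1)^2 = 36, so (b − 1) = 3456/36 = 96.
So b = 1 + 96 = 97.
Check: U(97, 7) = 3456.

b = 97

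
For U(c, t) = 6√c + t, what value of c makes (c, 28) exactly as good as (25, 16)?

U(25, 16) = 46.
Set U(c, 28) = 46 and solve.
With t = 28: 6√c = 46 − 28 = 18, so √c = 3 and c = 9.
Check: U(9, 28) = 46.

c = 9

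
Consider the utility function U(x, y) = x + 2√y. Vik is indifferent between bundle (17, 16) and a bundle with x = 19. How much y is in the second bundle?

y = 9

U(17, 16) = 25.
Set U(19, y) = 25 and solve.
With x = 19: 2√y = 25 − 19 = 6, so √y = 3 and y = 9.
Check: U(19, 9) = 25.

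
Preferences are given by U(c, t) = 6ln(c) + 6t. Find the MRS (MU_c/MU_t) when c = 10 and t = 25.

MRS = 0.1

MU_c = 6/c, MU_t = 6.
MRS = 6/c ÷ 6.
At (10, 25): MRS = 0.1.
So at (10, 25) the consumer would give up 0.1 units of t for one more unit of c.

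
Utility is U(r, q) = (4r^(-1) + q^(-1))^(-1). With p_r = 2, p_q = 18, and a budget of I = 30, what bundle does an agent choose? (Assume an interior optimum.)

For CES with ρ = -1, MRS = (4/1)·(q/r)^2.
Tangency: set MRS = p_r/p_q = 2/18 = 1/9.
So (q/r)^2 = 1/36; taking the square root, q/r = 1/6, i.e. q = (1/6)·r.
Substitute into the budget 2·r + 18·q = 30: 5·r = 30, so r* = 6 and q* = (1/6)·6 = 1.

r* = 6, q* = 1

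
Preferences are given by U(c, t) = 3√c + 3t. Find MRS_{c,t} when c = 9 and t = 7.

MU_c = 3/(2√c), MU_t = 3.
MRS = 3/(2√c) ÷ 3.
At (9, 7): MRS = 1/6.
That is, one extra unit of c is worth 1/6 units of t at the margin.

MRS = 1/6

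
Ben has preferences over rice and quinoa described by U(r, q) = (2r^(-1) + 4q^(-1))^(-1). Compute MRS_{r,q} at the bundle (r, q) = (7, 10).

For CES with ρ = -1, MRS = (2/4)·(q/r)^2.
At (7, 10): MRS = 50/49.
The indifference curve has slope −50/49 at this bundle.

MRS = 50/49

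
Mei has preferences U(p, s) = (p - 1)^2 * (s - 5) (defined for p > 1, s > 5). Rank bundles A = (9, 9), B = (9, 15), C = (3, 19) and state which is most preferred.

Bundle B

Evaluate utility at each bundle:
U(A) = 256.
U(B) = 640.
U(C) = 56.
Highest utility is B, so B ≻ A ≻ C.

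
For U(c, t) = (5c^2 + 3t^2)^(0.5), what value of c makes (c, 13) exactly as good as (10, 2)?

c = 1

U depends on (c, t) only through S = 5c^2 + 3t^2, so equal utility means equal S. At (10, 2): S = 512.
With t = 13: 3·13^2 = 507, so 5c^2 = 512 − 507 = 5, i.e. c^2 = 1.
Hence c = √1 = 1.
Check: U(1, 13) = 22.6274.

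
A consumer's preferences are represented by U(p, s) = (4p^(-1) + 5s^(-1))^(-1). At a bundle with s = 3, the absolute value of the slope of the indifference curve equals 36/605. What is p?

p = 11

For CES with ρ = -1, MRS = (4/5)·(s/p)^2.
Setting (4/5)·(3/p)^2 = 36/605 gives (3/p)^2 = 9/121, so 3/p = 3/11 and p = 11.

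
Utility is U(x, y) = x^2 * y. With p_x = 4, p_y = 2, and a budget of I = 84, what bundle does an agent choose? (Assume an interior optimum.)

MU_x = 2·x·y and MU_y = x^2.
MRS = MU_x/MU_y = (2/1)·y/x.
Tangency: set MRS = p_x/p_y = 4/2 = 2.
So (2/1)·y/x = 2, i.e. y = x.
Substitute into the budget 4·x + 2·y = 84: 6·x = 84, so x* = 14.
Then y* = 14.

x* = 14, y* = 14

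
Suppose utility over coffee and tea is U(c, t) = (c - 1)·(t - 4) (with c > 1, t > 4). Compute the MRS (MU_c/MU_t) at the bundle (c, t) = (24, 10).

MU_c = (t−4), MU_t = (c−1).
MRS = (t−4)/(c−1).
At (24, 10): MRS = 6/23.
The indifference curve has slope −6/23 at this bundle.

MRS = 6/23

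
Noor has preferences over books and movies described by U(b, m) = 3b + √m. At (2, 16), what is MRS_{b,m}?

MRS = 24

MU_b = 3, MU_m = 1/(2√m).
MRS = 3 ÷ (1/(2√m)).
At (2, 16): MRS = 24.
That is, one extra unit of b is worth 24 units of m at the margin.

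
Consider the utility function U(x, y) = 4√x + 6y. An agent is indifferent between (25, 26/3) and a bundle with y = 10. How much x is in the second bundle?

U(25, 26/3) = 72.
Set U(x, 10) = 72 and solve.
With y = 10: 4√x = 72 − 6·10 = 12, so √x = 3 and x = 9.
Check: U(9, 10) = 72.

x = 9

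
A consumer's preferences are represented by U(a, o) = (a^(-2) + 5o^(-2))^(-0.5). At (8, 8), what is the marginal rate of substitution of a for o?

For CES with ρ = -2, MRS = (1/5)·(o/a)^3.
At (8, 8): MRS = 0.2.
So at (8, 8) the consumer would give up 0.2 units of o for one more unit of a.

MRS = 0.2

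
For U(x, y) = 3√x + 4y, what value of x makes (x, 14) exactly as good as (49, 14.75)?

U(49, 14.75) = 80.
Set U(x, 14) = 80 and solve.
With y = 14: 3√x = 80 − 4·14 = 24, so √x = 8 and x = 64.
Check: U(64, 14) = 80.

x = 64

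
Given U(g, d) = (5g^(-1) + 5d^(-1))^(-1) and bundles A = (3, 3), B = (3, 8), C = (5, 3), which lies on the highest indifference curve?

Bundle B

Evaluate utility at each bundle:
U(A) = 0.300.
U(B) = 0.436.
U(C) = 0.375.
Highest utility is B, so B ≻ C ≻ A.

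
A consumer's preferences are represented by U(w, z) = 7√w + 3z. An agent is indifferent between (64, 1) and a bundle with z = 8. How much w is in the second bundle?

w = 25

U(64, 1) = 59.
Set U(w, 8) = 59 and solve.
With z = 8: 7√w = 59 − 3·8 = 35, so √w = 5 and w = 25.
Check: U(25, 8) = 59.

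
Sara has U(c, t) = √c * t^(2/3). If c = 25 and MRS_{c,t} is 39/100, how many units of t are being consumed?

t = 13

MU_c = 0.5·c^(-0.5)·t^(2/3) and MU_t = 2/3·√c·t^(-1/3).
MRS = MU_c/MU_t = (0.75)·t/c.
Substitute c = 25: MRS = t/(100/3). Setting t/(100/3) = 39/100 gives t = (39/100)·(100/3) = 13.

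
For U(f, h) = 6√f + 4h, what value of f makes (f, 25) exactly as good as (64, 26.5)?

f = 81

U(64, 26.5) = 154.
Set U(f, 25) = 154 and solve.
With h = 25: 6√f = 154 − 4·25 = 54, so √f = 9 and f = 81.
Check: U(81, 25) = 154.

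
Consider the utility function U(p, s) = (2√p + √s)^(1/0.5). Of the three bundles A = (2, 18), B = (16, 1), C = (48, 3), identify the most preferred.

Bundle C

Evaluate utility at each bundle:
U(A) = 50.000.
U(B) = 81.000.
U(C) = 243.000.
Highest utility is C, so C ≻ B ≻ A.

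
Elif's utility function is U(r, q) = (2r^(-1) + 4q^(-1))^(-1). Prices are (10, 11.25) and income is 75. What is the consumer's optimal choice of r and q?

For CES with ρ = -1, MRS = (2/4)·(q/r)^2.
Tangency: set MRS = p_r/p_q = 10/11.25 = 8/9.
So (q/r)^2 = 16/9; taking the square root, q/r = 4/3, i.e. q = (4/3)·r.
Substitute into the budget 10·r + 11.25·q = 75: 25·r = 75, so r* = 3 and q* = (4/3)·3 = 4.

r* = 3, q* = 4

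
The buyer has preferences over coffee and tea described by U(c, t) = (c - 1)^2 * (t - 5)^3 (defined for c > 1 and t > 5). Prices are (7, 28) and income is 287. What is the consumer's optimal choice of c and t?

MU_c = 2·(c−1)·(t−5)^3, MU_t = 3·(c−1)^2·(t−5)^2.
MRS = (2/3)·(t−5)/(c−1).
Tangency: set MRS = p_c/p_t = 7/28 = 0.25.
So (2/3)·(t − 5)/(c − 1) = 0.25, i.e. (t − 5) = 0.375·(c − 1).
Rewrite the budget in excess-of-subsistence terms: 7·(c − 1) + 28·(t − 5) = 287 − 7·1 − 28·5 = 140.
Substituting, 17.5·(c − 1) = 140, so c − 1 = 8 and c* = 9.
Then t − 5 = 0.375·8 = 3, so t* = 8.

c* = 9, t* = 8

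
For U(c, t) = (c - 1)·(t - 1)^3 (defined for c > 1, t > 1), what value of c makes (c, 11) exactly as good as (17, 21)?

c = 129

U(17, 21) = 128000.
Set U(c, 11) = 128000 and solve.
With t = 11: (11 − 1)^3 = 1000, so (c − 1) = 128000/1000 = 128.
So c = 1 + 128 = 129.
Check: U(129, 11) = 128000.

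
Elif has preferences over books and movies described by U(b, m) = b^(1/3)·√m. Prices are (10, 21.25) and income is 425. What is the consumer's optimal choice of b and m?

MU_b = 1/3·b^(-2/3)·√m and MU_m = 0.5·b^(1/3)·m^(-0.5).
MRS = MU_b/MU_m = (2/3)·m/b.
Tangency: set MRS = p_b/p_m = 10/21.25 = 8/17.
So (2/3)·m/b = 8/17, i.e. m = (12/17)·b.
Substitute into the budget 10·b + 21.25·m = 425: 25·b = 425, so b* = 17.
Then m* = (12/17)·17 = 12.

b* = 17, m* = 12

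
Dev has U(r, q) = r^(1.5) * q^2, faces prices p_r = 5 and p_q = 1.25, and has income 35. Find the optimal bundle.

r* = 3, q* = 16

MU_r = 1.5·√r·q^2 and MU_q = 2·r^(1.5)·q.
MRS = MU_r/MU_q = (0.75)·q/r.
Tangency: set MRS = p_r/p_q = 5/1.25 = 4.
So (0.75)·q/r = 4, i.e. q = (16/3)·r.
Substitute into the budget 5·r + 1.25·q = 35: (35/3)·r = 35, so r* = 3.
Then q* = (16/3)·3 = 16.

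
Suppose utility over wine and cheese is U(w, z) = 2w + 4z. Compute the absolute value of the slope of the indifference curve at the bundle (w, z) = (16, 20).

MRS = 0.5

MU_w = 2, MU_z = 4, so MRS = 2/4 = 0.5 at every bundle.
At (16, 20): MRS = 0.5.
So at (16, 20) the consumer would give up 0.5 units of z for one more unit of w.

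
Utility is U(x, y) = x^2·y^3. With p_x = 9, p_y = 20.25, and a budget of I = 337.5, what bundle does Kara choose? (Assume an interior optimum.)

MU_x = 2·x·y^3 and MU_y = 3·x^2·y^2.
MRS = MU_x/MU_y = (2/3)·y/x.
Tangency: set MRS = p_x/p_y = 9/20.25 = 4/9.
So (2/3)·y/x = 4/9, i.e. y = (2/3)·x.
Substitute into the budget 9·x + 20.25·y = 337.5: 22.5·x = 337.5, so x* = 15.
Then y* = (2/3)·15 = 10.

x* = 15, y* = 10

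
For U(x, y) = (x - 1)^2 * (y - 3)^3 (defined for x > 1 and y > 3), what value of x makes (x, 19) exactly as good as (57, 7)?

x = 8

U(57, 7) = 200704.
Set U(x, 19) = 200704 and solve.
With y = 19: (19 − 3)^3 = 4096, so (x − 1)^2 = 200704/4096 = 49.
Taking the square root (with x > 1): x − 1 = 7, so x = 8.
Check: U(8, 19) = 200704.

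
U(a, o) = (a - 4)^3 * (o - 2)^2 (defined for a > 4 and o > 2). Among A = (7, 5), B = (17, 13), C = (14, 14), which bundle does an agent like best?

Evaluate utility at each bundle:
U(A) = 243.
U(B) = 265837.
U(C) = 144000.
Highest utility is B, so B ≻ C ≻ A.

Bundle B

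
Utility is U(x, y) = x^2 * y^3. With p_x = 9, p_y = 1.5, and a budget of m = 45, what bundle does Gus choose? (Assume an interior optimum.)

MU_x = 2·x·y^3 and MU_y = 3·x^2·y^2.
MRS = MU_x/MU_y = (2/3)·y/x.
Tangency: set MRS = p_x/p_y = 9/1.5 = 6.
So (2/3)·y/x = 6, i.e. y = 9·x.
Substitute into the budget 9·x + 1.5·y = 45: 22.5·x = 45, so x* = 2.
Then y* = 9·2 = 18.

x* = 2, y* = 18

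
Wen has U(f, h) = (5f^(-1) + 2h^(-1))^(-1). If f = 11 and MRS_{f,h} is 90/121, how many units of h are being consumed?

For CES with ρ = -1, MRS = (5/2)·(h/f)^2.
Setting (5/2)·(h/11)^2 = 90/121 gives (h/11)^2 = 36/121, so h/11 = 6/11 and h = 6.

h = 6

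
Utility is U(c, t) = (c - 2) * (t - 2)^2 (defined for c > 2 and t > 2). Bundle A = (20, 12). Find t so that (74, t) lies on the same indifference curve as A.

t = 7

U(20, 12) = 1800.
Set U(74, t) = 1800 and solve.
With c = 74: (74 − 2) = 72, so (t − 2)^2 = 1800/72 = 25.
Taking the square root (with t > 2): t − 2 = 5, so t = 7.
Check: U(74, 7) = 1800.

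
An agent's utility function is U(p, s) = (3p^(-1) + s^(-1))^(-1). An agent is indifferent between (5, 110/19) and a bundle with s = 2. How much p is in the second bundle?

U depends on (p, s) only through S = 3p^(-1) + s^(-1), so equal utility means equal S. At (5, 110/19): S = 17/22.
With s = 2: 2^(-1) = 0.5, so 3p^(-1) = 17/22 − 0.5 = 3/11, i.e. p^(-1) = 1/11.
Hence p = 1/(1/11) = 11.
Check: U(11, 2) = 1.2941.

p = 11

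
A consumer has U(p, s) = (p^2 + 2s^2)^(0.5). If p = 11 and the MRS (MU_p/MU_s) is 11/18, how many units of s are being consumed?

s = 9

For CES with ρ = 2, MRS = (1/2)·(s/p)^(-1).
Setting (1/2)·(s/11)^(-1) = 11/18 gives (s/11)^(-1) = 11/9, so s/11 = 9/11 and s = 9.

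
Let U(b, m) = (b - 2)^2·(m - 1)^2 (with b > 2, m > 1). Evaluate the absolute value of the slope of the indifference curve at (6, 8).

MRS = 1.75

MU_b = 2·(b−2)·(m−1)^2, MU_m = 2·(b−2)^2·(m−1).
MRS = (m−1)/(b−2).
At (6, 8): MRS = 1.75.
That is, one extra unit of b is worth 1.75 units of m at the margin.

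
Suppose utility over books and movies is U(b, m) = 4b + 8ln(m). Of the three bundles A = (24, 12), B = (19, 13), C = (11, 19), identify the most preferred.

Bundle A

Evaluate utility at each bundle:
U(A) = 115.879.
U(B) = 96.520.
U(C) = 67.556.
Highest utility is A, so A ≻ B ≻ C.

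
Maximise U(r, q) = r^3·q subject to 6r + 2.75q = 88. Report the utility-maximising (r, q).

MU_r = 3·r^2·q and MU_q = r^3.
MRS = MU_r/MU_q = (3/1)·q/r.
Tangency: set MRS = p_r/p_q = 6/2.75 = 24/11.
So (3/1)·q/r = 24/11, i.e. q = (8/11)·r.
Substitute into the budget 6·r + 2.75·q = 88: 8·r = 88, so r* = 11.
Then q* = (8/11)·11 = 8.

r* = 11, q* = 8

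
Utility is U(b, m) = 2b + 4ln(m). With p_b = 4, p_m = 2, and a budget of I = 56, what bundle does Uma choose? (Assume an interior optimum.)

b* = 12, m* = 4

MU_b = 2, MU_m = 4/m.
MRS = 2 ÷ (4/m).
Tangency: set MRS = p_b/p_m = 4/2 = 2.
MRS depends only on m: 0.5·m = 2 ⇒ m* = 2/0.5 = 4.
From the budget, 4·b = 56 − 2·4 = 48, so b* = 12.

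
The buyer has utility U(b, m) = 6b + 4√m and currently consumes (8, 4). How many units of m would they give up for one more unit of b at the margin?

MU_b = 6, MU_m = 4/(2√m).
MRS = 6 ÷ (4/(2√m)).
At (8, 4): MRS = 6.
That is, one extra unit of b is worth 6 units of m at the margin.

MRS = 6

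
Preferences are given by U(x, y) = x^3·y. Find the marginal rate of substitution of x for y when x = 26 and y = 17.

MRS = 51/26

MU_x = 3·x^2·y and MU_y = x^3.
MRS = MU_x/MU_y = (3/1)·y/x.
At (26, 17): MRS = 51/26.
So at (26, 17) the consumer would give up 51/26 units of y for one more unit of x.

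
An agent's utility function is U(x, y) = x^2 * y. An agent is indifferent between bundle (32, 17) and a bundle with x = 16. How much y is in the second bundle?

y = 68

U(32, 17) = 17408.
Set U(16, y) = 17408 and solve.
With x = 16: 16^2 = 256, so y = 17408/256 = 68.
Check: U(16, 68) = 17408.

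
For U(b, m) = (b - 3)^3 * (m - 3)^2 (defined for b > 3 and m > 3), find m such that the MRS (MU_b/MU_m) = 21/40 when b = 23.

m = 10

MU_b = 3·(b−3)^2·(m−3)^2, MU_m = 2·(b−3)^3·(m−3).
MRS = (3/2)·(m−3)/(b−3).
Substitute b = 23: MRS = (m − 3)/(40/3). Setting this equal to 21/40 gives m − 3 = (21/40)·(40/3) = 7, so m = 10.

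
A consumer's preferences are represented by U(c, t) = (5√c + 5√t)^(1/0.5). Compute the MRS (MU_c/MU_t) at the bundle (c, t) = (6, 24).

MRS = 2

For CES with ρ = 0.5, MRS = √(t/c).
At (6, 24): MRS = 2.
The indifference curve has slope −2 at this bundle.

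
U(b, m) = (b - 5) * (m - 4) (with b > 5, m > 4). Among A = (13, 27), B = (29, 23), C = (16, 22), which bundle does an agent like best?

Bundle B

Evaluate utility at each bundle:
U(A) = 184.
U(B) = 456.
U(C) = 198.
Highest utility is B, so B ≻ C ≻ A.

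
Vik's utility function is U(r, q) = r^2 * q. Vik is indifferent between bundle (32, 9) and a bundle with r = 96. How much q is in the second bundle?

U(32, 9) = 9216.
Set U(96, q) = 9216 and solve.
With r = 96: 96^2 = 9216, so q = 9216/9216 = 1.
Check: U(96, 1) = 9216.

q = 1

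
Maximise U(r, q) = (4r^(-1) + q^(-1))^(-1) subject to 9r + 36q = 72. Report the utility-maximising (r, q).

For CES with ρ = -1, MRS = (4/1)·(q/r)^2.
Tangency: set MRS = p_r/p_q = 9/36 = 0.25.
So (q/r)^2 = 1/16; taking the square root, q/r = 0.25, i.e. q = 0.25·r.
Substitute into the budget 9·r + 36·q = 72: 18·r = 72, so r* = 4 and q* = 0.25·4 = 1.

r* = 4, q* = 1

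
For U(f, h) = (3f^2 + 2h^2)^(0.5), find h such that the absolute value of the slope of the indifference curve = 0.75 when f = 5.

h = 10

For CES with ρ = 2, MRS = (3/2)·(h/f)^(-1).
Setting (3/2)·(h/5)^(-1) = 0.75 gives (h/5)^(-1) = 0.5, so h/5 = 2 and h = 10.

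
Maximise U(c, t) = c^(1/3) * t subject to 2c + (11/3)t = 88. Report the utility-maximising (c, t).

MU_c = 1/3·c^(-2/3)·t and MU_t = c^(1/3).
MRS = MU_c/MU_t = (1/3)·t/c.
Tangency: set MRS = p_c/p_t = 2/(11/3) = 6/11.
So (1/3)·t/c = 6/11, i.e. t = (18/11)·c.
Substitute into the budget 2·c + (11/3)·t = 88: 8·c = 88, so c* = 11.
Then t* = (18/11)·11 = 18.

c* = 11, t* = 18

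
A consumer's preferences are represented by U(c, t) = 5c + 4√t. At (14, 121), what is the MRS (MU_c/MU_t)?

MU_c = 5, MU_t = 4/(2√t).
MRS = 5 ÷ (4/(2√t)).
At (14, 121): MRS = 27.5.
That is, one extra unit of c is worth 27.5 units of t at the margin.

MRS = 27.5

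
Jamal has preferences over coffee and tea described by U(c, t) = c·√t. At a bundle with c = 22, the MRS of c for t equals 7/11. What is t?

t = 7

MU_c = √t and MU_t = 0.5·c·t^(-0.5).
MRS = MU_c/MU_t = (2)·t/c.
Substitute c = 22: MRS = t/11. Setting t/11 = 7/11 gives t = (7/11)·11 = 7.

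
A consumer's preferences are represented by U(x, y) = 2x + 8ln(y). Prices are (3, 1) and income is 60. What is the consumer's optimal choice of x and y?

MU_x = 2, MU_y = 8/y.
MRS = 2 ÷ (8/y).
Tangency: set MRS = p_x/p_y = 3/1 = 3.
MRS depends only on y: 0.25·y = 3 ⇒ y* = 3/0.25 = 12.
From the budget, 3·x = 60 − 1·12 = 48, so x* = 16.

x* = 16, y* = 12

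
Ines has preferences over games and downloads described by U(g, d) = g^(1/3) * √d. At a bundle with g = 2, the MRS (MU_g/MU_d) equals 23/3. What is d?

MU_g = 1/3·g^(-2/3)·√d and MU_d = 0.5·g^(1/3)·d^(-0.5).
MRS = MU_g/MU_d = (2/3)·d/g.
Substitute g = 2: MRS = d/3. Setting d/3 = 23/3 gives d = (23/3)·3 = 23.

d = 23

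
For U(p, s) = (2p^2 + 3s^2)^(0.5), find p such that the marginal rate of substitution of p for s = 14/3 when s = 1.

p = 7

For CES with ρ = 2, MRS = (2/3)·(s/p)^(-1).
Setting (2/3)·(1/p)^(-1) = 14/3 gives (1/p)^(-1) = 7, so 1/p = 1/7 and p = 7.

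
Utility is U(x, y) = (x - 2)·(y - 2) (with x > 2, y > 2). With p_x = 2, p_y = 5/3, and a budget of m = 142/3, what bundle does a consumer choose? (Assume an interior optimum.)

x* = 12, y* = 14

MU_x = (y−2), MU_y = (x−2).
MRS = (y−2)/(x−2).
Tangency: set MRS = p_x/p_y = 2/(5/3) = 1.2.
So (y − 2)/(x − 2) = 1.2, i.e. (y − 2) = 1.2·(x − 2).
Rewrite the budget in excess-of-subsistence terms: 2·(x − 2) + (5/3)·(y − 2) = 142/3 − 2·2 − (5/3)·2 = 40.
Substituting, 4·(x − 2) = 40, so x − 2 = 10 and x* = 12.
Then y − 2 = 1.2·10 = 12, so y* = 14.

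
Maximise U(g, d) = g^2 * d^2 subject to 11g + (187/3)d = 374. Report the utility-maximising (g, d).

MU_g = 2·g·d^2 and MU_d = 2·g^2·d.
MRS = MU_g/MU_d = d/g.
Tangency: set MRS = p_g/p_d = 11/(187/3) = 3/17.
So d/g = 3/17, i.e. d = (3/17)·g.
Substitute into the budget 11·g + (187/3)·d = 374: 22·g = 374, so g* = 17.
Then d* = (3/17)·17 = 3.

g* = 17, d* = 3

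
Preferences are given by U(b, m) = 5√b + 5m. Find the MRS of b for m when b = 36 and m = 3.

MU_b = 5/(2√b), MU_m = 5.
MRS = 5/(2√b) ÷ 5.
At (36, 3): MRS = 1/12.
That is, one extra unit of b is worth 1/12 units of m at the margin.

MRS = 1/12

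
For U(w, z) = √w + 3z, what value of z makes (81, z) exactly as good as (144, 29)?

z = 30

U(144, 29) = 99.
Set U(81, z) = 99 and solve.
With w = 81: √81 = 9, so 3z = 99 − 9 = 90 and z = 30.
Check: U(81, 30) = 99.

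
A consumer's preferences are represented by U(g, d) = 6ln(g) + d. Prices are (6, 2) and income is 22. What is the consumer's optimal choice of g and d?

MU_g = 6/g, MU_d = 1.
MRS = 6/g ÷ 1.
Tangency: set MRS = p_g/p_d = 6/2 = 3.
MRS depends only on g: 6/g = 3 ⇒ g* = 6/3 = 2.
From the budget, 2·d = 22 − 6·2 = 10, so d* = 5.

g* = 2, d* = 5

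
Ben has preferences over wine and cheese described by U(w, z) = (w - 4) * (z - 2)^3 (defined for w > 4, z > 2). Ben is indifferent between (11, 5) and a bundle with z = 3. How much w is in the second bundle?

w = 193

U(11, 5) = 189.
Set U(w, 3) = 189 and solve.
With z = 3: (3 − 2)^3 = 1, so (w − 4) = 189/1 = 189.
So w = 4 + 189 = 193.
Check: U(193, 3) = 189.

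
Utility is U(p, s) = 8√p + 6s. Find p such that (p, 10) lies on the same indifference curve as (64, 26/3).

p = 49

U(64, 26/3) = 116.
Set U(p, 10) = 116 and solve.
With s = 10: 8√p = 116 − 6·10 = 56, so √p = 7 and p = 49.
Check: U(49, 10) = 116.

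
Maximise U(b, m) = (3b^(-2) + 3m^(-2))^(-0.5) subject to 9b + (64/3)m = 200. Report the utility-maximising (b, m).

b* = 8, m* = 6

For CES with ρ = -2, MRS = (m/b)^3.
Tangency: set MRS = p_b/p_m = 9/(64/3) = 27/64.
So (m/b)^3 = 27/64; taking the cube root, m/b = 0.75, i.e. m = 0.75·b.
Substitute into the budget 9·b + (64/3)·m = 200: 25·b = 200, so b* = 8 and m* = 0.75·8 = 6.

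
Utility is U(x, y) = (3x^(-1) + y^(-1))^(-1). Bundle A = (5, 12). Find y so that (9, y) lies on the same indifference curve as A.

U depends on (x, y) only through S = 3x^(-1) + y^(-1), so equal utility means equal S. At (5, 12): S = 41/60.
With x = 9: 3·9^(-1) = 1/3, so y^(-1) = 41/60 − 1/3 = 0.35.
Hence y = 1/0.35 = 20/7.
Check: U(9, 20/7) = 1.4634.

y = 20/7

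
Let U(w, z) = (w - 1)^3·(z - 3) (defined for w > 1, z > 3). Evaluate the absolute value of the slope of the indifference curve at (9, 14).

MRS = 4.125

MU_w = 3·(w−1)^2·(z−3), MU_z = (w−1)^3.
MRS = (3/1)·(z−3)/(w−1).
At (9, 14): MRS = 4.125.
The indifference curve has slope −4.125 at this bundle.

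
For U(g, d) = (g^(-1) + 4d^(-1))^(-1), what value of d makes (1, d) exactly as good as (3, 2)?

U depends on (g, d) only through S = g^(-1) + 4d^(-1), so equal utility means equal S. At (3, 2): S = 7/3.
With g = 1: 1^(-1) = 1, so 4d^(-1) = 7/3 − 1 = 4/3, i.e. d^(-1) = 1/3.
Hence d = 1/(1/3) = 3.
Check: U(1, 3) = 0.4286.

d = 3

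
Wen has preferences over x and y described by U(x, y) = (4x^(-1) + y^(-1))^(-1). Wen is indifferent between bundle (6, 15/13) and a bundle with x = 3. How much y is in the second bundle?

y = 5

U depends on (x, y) only through S = 4x^(-1) + y^(-1), so equal utility means equal S. At (6, 15/13): S = 23/15.
With x = 3: 4·3^(-1) = 4/3, so y^(-1) = 23/15 − 4/3 = 0.2.
Hence y = 1/0.2 = 5.
Check: U(3, 5) = 0.6522.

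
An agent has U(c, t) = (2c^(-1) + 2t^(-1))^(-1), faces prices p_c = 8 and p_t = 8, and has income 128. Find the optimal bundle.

c* = 8, t* = 8

For CES with ρ = -1, MRS = (t/c)^2.
Tangency: set MRS = p_c/p_t = 8/8 = 1.
So (t/c)^2 = 1; taking the square root, t/c = 1, i.e. t = c.
Substitute into the budget 8·c + 8·t = 128: 16·c = 128, so c* = 8 and t* = 8.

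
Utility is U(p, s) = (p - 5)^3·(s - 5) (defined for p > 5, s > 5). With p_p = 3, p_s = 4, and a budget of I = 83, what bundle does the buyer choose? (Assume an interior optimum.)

MU_p = 3·(p−5)^2·(s−5), MU_s = (p−5)^3.
MRS = (3/1)·(s−5)/(p−5).
Tangency: set MRS = p_p/p_s = 3/4 = 0.75.
So (3/1)·(s − 5)/(p − 5) = 0.75, i.e. (s − 5) = 0.25·(p − 5).
Rewrite the budget in excess-of-subsistence terms: 3·(p − 5) + 4·(s − 5) = 83 − 3·5 − 4·5 = 48.
Substituting, 4·(p − 5) = 48, so p − 5 = 12 and p* = 17.
Then s − 5 = 0.25·12 = 3, so s* = 8.

p* = 17, s* = 8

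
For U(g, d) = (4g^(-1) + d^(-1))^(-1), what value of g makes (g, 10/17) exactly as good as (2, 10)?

g = 10

U depends on (g, d) only through S = 4g^(-1) + d^(-1), so equal utility means equal S. At (2, 10): S = 2.1.
With d = 10/17: (10/17)^(-1) = 1.7, so 4g^(-1) = 2.1 − 1.7 = 0.4, i.e. g^(-1) = 0.1.
Hence g = 1/0.1 = 10.
Check: U(10, 10/17) = 0.4762.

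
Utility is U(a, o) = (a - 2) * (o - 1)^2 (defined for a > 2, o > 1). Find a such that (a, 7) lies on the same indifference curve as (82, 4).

U(82, 4) = 720.
Set U(a, 7) = 720 and solve.
With o = 7: (7 − 1)^2 = 36, so (a − 2) = 720/36 = 20.
So a = 2 + 20 = 22.
Check: U(22, 7) = 720.

a = 22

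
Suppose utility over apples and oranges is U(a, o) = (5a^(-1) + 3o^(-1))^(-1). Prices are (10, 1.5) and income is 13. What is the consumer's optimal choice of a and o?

For CES with ρ = -1, MRS = (5/3)·(o/a)^2.
Tangency: set MRS = p_a/p_o = 10/1.5 = 20/3.
So (o/a)^2 = 4; taking the square root, o/a = 2, i.e. o = 2·a.
Substitute into the budget 10·a + 1.5·o = 13: 13·a = 13, so a* = 1 and o* = 2·1 = 2.

a* = 1, o* = 2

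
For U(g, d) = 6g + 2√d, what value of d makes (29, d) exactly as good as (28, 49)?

d = 16

U(28, 49) = 182.
Set U(29, d) = 182 and solve.
With g = 29: 2√d = 182 − 6·29 = 8, so √d = 4 and d = 16.
Check: U(29, 16) = 182.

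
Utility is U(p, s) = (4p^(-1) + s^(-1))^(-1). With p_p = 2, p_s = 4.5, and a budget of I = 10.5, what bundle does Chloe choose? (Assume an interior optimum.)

For CES with ρ = -1, MRS = (4/1)·(s/p)^2.
Tangency: set MRS = p_p/p_s = 2/4.5 = 4/9.
So (s/p)^2 = 1/9; taking the square root, s/p = 1/3, i.e. s = (1/3)·p.
Substitute into the budget 2·p + 4.5·s = 10.5: 3.5·p = 10.5, so p* = 3 and s* = (1/3)·3 = 1.

p* = 3, s* = 1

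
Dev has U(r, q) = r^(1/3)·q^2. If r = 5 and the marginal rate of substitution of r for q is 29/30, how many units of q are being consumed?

q = 29

MU_r = 1/3·r^(-2/3)·q^2 and MU_q = 2·r^(1/3)·q.
MRS = MU_r/MU_q = (1/6)·q/r.
Substitute r = 5: MRS = q/30. Setting q/30 = 29/30 gives q = (29/30)·30 = 29.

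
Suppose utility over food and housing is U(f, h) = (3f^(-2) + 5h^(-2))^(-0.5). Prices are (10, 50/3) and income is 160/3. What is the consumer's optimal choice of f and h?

f* = 2, h* = 2

For CES with ρ = -2, MRS = (3/5)·(h/f)^3.
Tangency: set MRS = p_f/p_h = 10/(50/3) = 0.6.
So (h/f)^3 = 1; taking the cube root, h/f = 1, i.e. h = f.
Substitute into the budget 10·f + (50/3)·h = 160/3: (80/3)·f = 160/3, so f* = 2 and h* = 2.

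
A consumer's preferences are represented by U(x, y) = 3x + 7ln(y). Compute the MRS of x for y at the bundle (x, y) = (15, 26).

MRS = 78/7

MU_x = 3, MU_y = 7/y.
MRS = 3 ÷ (7/y).
At (15, 26): MRS = 78/7.
That is, one extra unit of x is worth 78/7 units of y at the margin.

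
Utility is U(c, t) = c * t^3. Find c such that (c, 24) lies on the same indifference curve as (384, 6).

c = 6

U(384, 6) = 82944.
Set U(c, 24) = 82944 and solve.
With t = 24: 24^3 = 13824, so c = 82944/13824 = 6.
Check: U(6, 24) = 82944.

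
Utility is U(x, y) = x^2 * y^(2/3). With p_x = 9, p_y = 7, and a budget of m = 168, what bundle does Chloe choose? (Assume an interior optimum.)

x* = 14, y* = 6

MU_x = 2·x·y^(2/3) and MU_y = 2/3·x^2·y^(-1/3).
MRS = MU_x/MU_y = (3)·y/x.
Tangency: set MRS = p_x/p_y = 9/7.
So (3)·y/x = 9/7, i.e. y = (3/7)·x.
Substitute into the budget 9·x + 7·y = 168: 12·x = 168, so x* = 14.
Then y* = (3/7)·14 = 6.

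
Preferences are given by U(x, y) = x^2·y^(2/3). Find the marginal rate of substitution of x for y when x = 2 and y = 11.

MU_x = 2·x·y^(2/3) and MU_y = 2/3·x^2·y^(-1/3).
MRS = MU_x/MU_y = (3)·y/x.
At (2, 11): MRS = 16.5.
The indifference curve has slope −16.5 at this bundle.

MRS = 16.5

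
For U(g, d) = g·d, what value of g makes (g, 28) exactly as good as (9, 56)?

g = 18

U(9, 56) = 504.
Set U(g, 28) = 504 and solve.
With d = 28: g = 504/28 = 18.
Check: U(18, 28) = 504.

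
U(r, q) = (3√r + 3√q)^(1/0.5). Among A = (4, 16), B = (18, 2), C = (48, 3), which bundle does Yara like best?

Bundle C

Evaluate utility at each bundle:
U(A) = 324.000.
U(B) = 288.000.
U(C) = 675.000.
Highest utility is C, so C ≻ A ≻ B.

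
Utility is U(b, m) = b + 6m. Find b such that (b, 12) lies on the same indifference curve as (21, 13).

b = 27

U(21, 13) = 99.
Set U(b, 12) = 99 and solve.
b + 6·12 = 99 ⇒ b = 27 ⇒ b = 27.
Check: U(27, 12) = 99.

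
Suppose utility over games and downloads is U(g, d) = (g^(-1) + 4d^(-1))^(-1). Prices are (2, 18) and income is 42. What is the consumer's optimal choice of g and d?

g* = 3, d* = 2

For CES with ρ = -1, MRS = (1/4)·(d/g)^2.
Tangency: set MRS = p_g/p_d = 2/18 = 1/9.
So (d/g)^2 = 4/9; taking the square root, d/g = 2/3, i.e. d = (2/3)·g.
Substitute into the budget 2·g + 18·d = 42: 14·g = 42, so g* = 3 and d* = (2/3)·3 = 2.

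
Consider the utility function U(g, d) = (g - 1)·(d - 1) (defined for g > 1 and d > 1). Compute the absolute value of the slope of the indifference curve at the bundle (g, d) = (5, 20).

MRS = 4.75

MU_g = (d−1), MU_d = (g−1).
MRS = (d−1)/(g−1).
At (5, 20): MRS = 4.75.
The indifference curve has slope −4.75 at this bundle.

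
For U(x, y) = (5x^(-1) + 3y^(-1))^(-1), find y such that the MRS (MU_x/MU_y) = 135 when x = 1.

y = 9

For CES with ρ = -1, MRS = (5/3)·(y/x)^2.
Setting (5/3)·(y/1)^2 = 135 gives (y/1)^2 = 81, so y/1 = 9 and y = 9.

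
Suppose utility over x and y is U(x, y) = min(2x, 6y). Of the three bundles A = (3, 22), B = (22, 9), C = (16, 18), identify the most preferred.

Bundle B

Evaluate utility at each bundle:
U(A) = 6.
U(B) = 44.
U(C) = 32.
Highest utility is B, so B ≻ C ≻ A.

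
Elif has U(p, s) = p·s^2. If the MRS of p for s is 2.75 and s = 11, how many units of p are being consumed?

MU_p = s^2 and MU_s = 2·p·s.
MRS = MU_p/MU_s = (1/2)·s/p.
Substitute s = 11: MRS = 5.5/p. Setting 5.5/p = 2.75 gives p = 5.5/2.75 = 2.

p = 2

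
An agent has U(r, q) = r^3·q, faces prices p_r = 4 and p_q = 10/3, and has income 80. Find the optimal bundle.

r* = 15, q* = 6

MU_r = 3·r^2·q and MU_q = r^3.
MRS = MU_r/MU_q = (3/1)·q/r.
Tangency: set MRS = p_r/p_q = 4/(10/3) = 1.2.
So (3/1)·q/r = 1.2, i.e. q = 0.4·r.
Substitute into the budget 4·r + (10/3)·q = 80: (16/3)·r = 80, so r* = 15.
Then q* = 0.4·15 = 6.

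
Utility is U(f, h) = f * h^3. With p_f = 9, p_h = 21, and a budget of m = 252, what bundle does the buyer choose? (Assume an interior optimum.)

MU_f = h^3 and MU_h = 3·f·h^2.
MRS = MU_f/MU_h = (1/3)·h/f.
Tangency: set MRS = p_f/p_h = 9/21 = 3/7.
So (1/3)·h/f = 3/7, i.e. h = (9/7)·f.
Substitute into the budget 9·f + 21·h = 252: 36·f = 252, so f* = 7.
Then h* = (9/7)·7 = 9.

f* = 7, h* = 9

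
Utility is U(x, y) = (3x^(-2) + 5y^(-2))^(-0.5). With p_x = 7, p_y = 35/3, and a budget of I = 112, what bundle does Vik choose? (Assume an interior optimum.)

For CES with ρ = -2, MRS = (3/5)·(y/x)^3.
Tangency: set MRS = p_x/p_y = 7/(35/3) = 0.6.
So (y/x)^3 = 1; taking the cube root, y/x = 1, i.e. y = x.
Substitute into the budget 7·x + (35/3)·y = 112: (56/3)·x = 112, so x* = 6 and y* = 6.

x* = 6, y* = 6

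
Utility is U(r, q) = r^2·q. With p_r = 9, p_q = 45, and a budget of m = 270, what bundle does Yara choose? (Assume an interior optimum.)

r* = 20, q* = 2

MU_r = 2·r·q and MU_q = r^2.
MRS = MU_r/MU_q = (2/1)·q/r.
Tangency: set MRS = p_r/p_q = 9/45 = 0.2.
So (2/1)·q/r = 0.2, i.e. q = 0.1·r.
Substitute into the budget 9·r + 45·q = 270: 13.5·r = 270, so r* = 20.
Then q* = 0.1·20 = 2.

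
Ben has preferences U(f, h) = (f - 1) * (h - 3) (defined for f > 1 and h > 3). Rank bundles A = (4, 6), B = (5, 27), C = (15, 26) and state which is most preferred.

Evaluate utility at each bundle:
U(A) = 9.
U(B) = 96.
U(C) = 322.
Highest utility is C, so C ≻ B ≻ A.

Bundle C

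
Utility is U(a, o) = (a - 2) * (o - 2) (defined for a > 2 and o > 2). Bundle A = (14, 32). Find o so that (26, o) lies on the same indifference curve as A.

U(14, 32) = 360.
Set U(26, o) = 360 and solve.
With a = 26: (26 − 2) = 24, so (o − 2) = 360/24 = 15.
So o = 2 + 15 = 17.
Check: U(26, 17) = 360.

o = 17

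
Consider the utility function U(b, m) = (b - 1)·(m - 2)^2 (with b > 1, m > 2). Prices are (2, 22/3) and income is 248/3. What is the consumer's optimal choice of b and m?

b* = 12, m* = 8

MU_b = (m−2)^2, MU_m = 2·(b−1)·(m−2).
MRS = (1/2)·(m−2)/(b−1).
Tangency: set MRS = p_b/p_m = 2/(22/3) = 3/11.
So (1/2)·(m − 2)/(b − 1) = 3/11, i.e. (m − 2) = (6/11)·(b − 1).
Rewrite the budget in excess-of-subsistence terms: 2·(b − 1) + (22/3)·(m − 2) = 248/3 − 2·1 − (22/3)·2 = 66.
Substituting, 6·(b − 1) = 66, so b − 1 = 11 and b* = 12.
Then m − 2 = (6/11)·11 = 6, so m* = 8.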